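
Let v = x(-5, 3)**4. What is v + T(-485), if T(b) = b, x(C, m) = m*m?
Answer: 6076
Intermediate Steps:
x(C, m) = m**2
v = 6561 (v = (3**2)**4 = 9**4 = 6561)
v + T(-485) = 6561 - 485 = 6076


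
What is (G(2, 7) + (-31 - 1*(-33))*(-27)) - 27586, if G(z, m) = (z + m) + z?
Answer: -27629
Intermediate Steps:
G(z, m) = m + 2*z (G(z, m) = (m + z) + z = m + 2*z)
(G(2, 7) + (-31 - 1*(-33))*(-27)) - 27586 = ((7 + 2*2) + (-31 - 1*(-33))*(-27)) - 27586 = ((7 + 4) + (-31 + 33)*(-27)) - 27586 = (11 + 2*(-27)) - 27586 = (11 - 54) - 27586 = -43 - 27586 = -27629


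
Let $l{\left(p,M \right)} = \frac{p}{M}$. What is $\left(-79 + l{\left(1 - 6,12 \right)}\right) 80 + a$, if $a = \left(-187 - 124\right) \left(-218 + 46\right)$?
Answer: $\frac{141416}{3} \approx 47139.0$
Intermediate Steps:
$a = 53492$ ($a = \left(-311\right) \left(-172\right) = 53492$)
$\left(-79 + l{\left(1 - 6,12 \right)}\right) 80 + a = \left(-79 + \frac{1 - 6}{12}\right) 80 + 53492 = \left(-79 - \frac{5}{12}\right) 80 + 53492 = \left(- \frac{953}{12}\right) 80 + 53492 = - \frac{19060}{3} + 53492 = \frac{141416}{3}$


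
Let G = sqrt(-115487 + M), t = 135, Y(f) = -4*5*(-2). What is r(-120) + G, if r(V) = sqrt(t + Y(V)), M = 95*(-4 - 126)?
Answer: 5*sqrt(7) + I*sqrt(127837) ≈ 13.229 + 357.54*I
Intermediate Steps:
Y(f) = 40 (Y(f) = -20*(-2) = 40)
M = -12350 (M = 95*(-130) = -12350)
r(V) = 5*sqrt(7) (r(V) = sqrt(135 + 40) = sqrt(175) = 5*sqrt(7))
G = I*sqrt(127837) (G = sqrt(-115487 - 12350) = sqrt(-127837) = I*sqrt(127837) ≈ 357.54*I)
r(-120) + G = 5*sqrt(7) + I*sqrt(127837)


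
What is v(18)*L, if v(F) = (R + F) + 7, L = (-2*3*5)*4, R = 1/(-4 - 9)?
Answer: -38880/13 ≈ -2990.8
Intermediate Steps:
R = -1/13 (R = 1/(-13) = -1/13 ≈ -0.076923)
L = -120 (L = -6*5*4 = -30*4 = -120)
v(F) = 90/13 + F (v(F) = (-1/13 + F) + 7 = 90/13 + F)
v(18)*L = (90/13 + 18)*(-120) = (324/13)*(-120) = -38880/13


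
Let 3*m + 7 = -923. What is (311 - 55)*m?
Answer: -79360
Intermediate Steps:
m = -310 (m = -7/3 + (⅓)*(-923) = -7/3 - 923/3 = -310)
(311 - 55)*m = (311 - 55)*(-310) = 256*(-310) = -79360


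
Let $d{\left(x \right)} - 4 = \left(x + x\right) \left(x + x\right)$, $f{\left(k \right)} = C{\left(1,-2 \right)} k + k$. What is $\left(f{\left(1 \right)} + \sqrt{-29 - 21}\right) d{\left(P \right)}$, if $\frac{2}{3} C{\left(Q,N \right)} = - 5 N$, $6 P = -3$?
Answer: $80 + 25 i \sqrt{2} \approx 80.0 + 35.355 i$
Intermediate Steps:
$P = - \frac{1}{2}$ ($P = \frac{1}{6} \left(-3\right) = - \frac{1}{2} \approx -0.5$)
$C{\left(Q,N \right)} = - \frac{15 N}{2}$ ($C{\left(Q,N \right)} = \frac{3 \left(- 5 N\right)}{2} = - \frac{15 N}{2}$)
$f{\left(k \right)} = 16 k$ ($f{\left(k \right)} = \left(- \frac{15}{2}\right) \left(-2\right) k + k = 15 k + k = 16 k$)
$d{\left(x \right)} = 4 + 4 x^{2}$ ($d{\left(x \right)} = 4 + \left(x + x\right) \left(x + x\right) = 4 + 2 x 2 x = 4 + 4 x^{2}$)
$\left(f{\left(1 \right)} + \sqrt{-29 - 21}\right) d{\left(P \right)} = \left(16 \cdot 1 + \sqrt{-29 - 21}\right) \left(4 + 4 \left(- \frac{1}{2}\right)^{2}\right) = \left(16 + \sqrt{-50}\right) \left(4 + 4 \cdot \frac{1}{4}\right) = \left(16 + 5 i \sqrt{2}\right) \left(4 + 1\right) = \left(16 + 5 i \sqrt{2}\right) 5 = 80 + 25 i \sqrt{2}$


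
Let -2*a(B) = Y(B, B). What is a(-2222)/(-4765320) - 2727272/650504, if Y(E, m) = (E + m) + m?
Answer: -286411333/68302920 ≈ -4.1933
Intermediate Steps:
Y(E, m) = E + 2*m
a(B) = -3*B/2 (a(B) = -(B + 2*B)/2 = -3*B/2)
a(-2222)/(-4765320) - 2727272/650504 = -3/2*(-2222)/(-4765320) - 2727272/650504 = 3333*(-1/4765320) - 2727272*1/650504 = -1111/1588440 - 340909/81313 = -286411333/68302920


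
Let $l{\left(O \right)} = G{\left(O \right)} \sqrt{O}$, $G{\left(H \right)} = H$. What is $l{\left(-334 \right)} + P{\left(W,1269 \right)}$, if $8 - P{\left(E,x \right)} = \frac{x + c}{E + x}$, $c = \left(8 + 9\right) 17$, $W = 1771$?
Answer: $\frac{599}{80} - 334 i \sqrt{334} \approx 7.4875 - 6104.1 i$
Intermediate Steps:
$c = 289$ ($c = 17 \cdot 17 = 289$)
$l{\left(O \right)} = O^{\frac{3}{2}}$ ($l{\left(O \right)} = O \sqrt{O} = O^{\frac{3}{2}}$)
$P{\left(E,x \right)} = 8 - \frac{289 + x}{E + x}$ ($P{\left(E,x \right)} = 8 - \frac{x + 289}{E + x} = 8 - \frac{289 + x}{E + x}$)
$l{\left(-334 \right)} + P{\left(W,1269 \right)} = \left(-334\right)^{\frac{3}{2}} + \frac{-289 + 7 \cdot 1269 + 8 \cdot 1771}{1771 + 1269} = - 334 i \sqrt{334} + \frac{-289 + 8883 + 14168}{3040} = - 334 i \sqrt{334} + \frac{1}{3040} \cdot 22762 = - 334 i \sqrt{334} + \frac{599}{80} = \frac{599}{80} - 334 i \sqrt{334}$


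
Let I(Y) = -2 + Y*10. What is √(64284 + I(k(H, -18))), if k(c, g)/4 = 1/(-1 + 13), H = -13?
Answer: 2*√144642/3 ≈ 253.55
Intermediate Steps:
k(c, g) = ⅓ (k(c, g) = 4/(-1 + 13) = 4/12 = 4*(1/12) = ⅓)
I(Y) = -2 + 10*Y
√(64284 + I(k(H, -18))) = √(64284 + (-2 + 10*(⅓))) = √(64284 + (-2 + 10/3)) = √(64284 + 4/3) = √(192856/3) = 2*√144642/3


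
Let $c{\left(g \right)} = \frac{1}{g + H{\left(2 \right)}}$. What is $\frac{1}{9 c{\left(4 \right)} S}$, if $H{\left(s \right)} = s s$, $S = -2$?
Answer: $- \frac{4}{9} \approx -0.44444$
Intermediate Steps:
$H{\left(s \right)} = s^{2}$
$c{\left(g \right)} = \frac{1}{4 + g}$ ($c{\left(g \right)} = \frac{1}{g + 2^{2}} = \frac{1}{g + 4} = \frac{1}{4 + g}$)
$\frac{1}{9 c{\left(4 \right)} S} = \frac{1}{\frac{9}{4 + 4} \left(-2\right)} = \frac{1}{\frac{9}{8} \left(-2\right)} = \frac{1}{- \frac{9}{4}} = - \frac{4}{9}$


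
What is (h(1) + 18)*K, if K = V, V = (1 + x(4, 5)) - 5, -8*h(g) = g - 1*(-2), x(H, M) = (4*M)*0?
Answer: -141/2 ≈ -70.500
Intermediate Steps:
x(H, M) = 0
h(g) = -¼ - g/8 (h(g) = -(g - 1*(-2))/8 = -(g + 2)/8 = -(2 + g)/8 = -¼ - g/8)
V = -4 (V = (1 + 0) - 5 = 1 - 5 = -4)
K = -4
(h(1) + 18)*K = ((-¼ - ⅛*1) + 18)*(-4) = ((-¼ - ⅛) + 18)*(-4) = (-3/8 + 18)*(-4) = (141/8)*(-4) = -141/2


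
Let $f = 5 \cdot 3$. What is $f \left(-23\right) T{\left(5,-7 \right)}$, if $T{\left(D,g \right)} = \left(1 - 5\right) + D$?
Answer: $-345$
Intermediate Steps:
$T{\left(D,g \right)} = -4 + D$
$f = 15$
$f \left(-23\right) T{\left(5,-7 \right)} = 15 \left(-23\right) \left(-4 + 5\right) = \left(-345\right) 1 = -345$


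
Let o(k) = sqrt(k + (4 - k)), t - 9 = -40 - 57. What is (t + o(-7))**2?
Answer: 7396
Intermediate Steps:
t = -88 (t = 9 + (-40 - 57) = 9 - 97 = -88)
o(k) = 2 (o(k) = sqrt(4) = 2)
(t + o(-7))**2 = (-88 + 2)**2 = (-86)**2 = 7396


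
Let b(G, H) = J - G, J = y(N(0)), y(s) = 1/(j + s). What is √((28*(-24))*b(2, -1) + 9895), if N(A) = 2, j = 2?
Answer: √11071 ≈ 105.22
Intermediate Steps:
y(s) = 1/(2 + s)
J = ¼ (J = 1/(2 + 2) = 1/4 = ¼ ≈ 0.25000)
b(G, H) = ¼ - G
√((28*(-24))*b(2, -1) + 9895) = √((28*(-24))*(¼ - 1*2) + 9895) = √(-672*(¼ - 2) + 9895) = √(-672*(-7/4) + 9895) = √(1176 + 9895) = √11071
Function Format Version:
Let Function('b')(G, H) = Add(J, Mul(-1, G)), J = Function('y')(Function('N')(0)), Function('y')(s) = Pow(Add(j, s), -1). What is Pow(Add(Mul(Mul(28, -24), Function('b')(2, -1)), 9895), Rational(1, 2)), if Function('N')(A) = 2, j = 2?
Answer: Pow(11071, Rational(1, 2)) ≈ 105.22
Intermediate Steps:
Function('y')(s) = Pow(Add(2, s), -1)
J = Rational(1, 4) (J = Pow(Add(2, 2), -1) = Pow(4, -1) = Rational(1, 4) ≈ 0.25000)
Function('b')(G, H) = Add(Rational(1, 4), Mul(-1, G))
Pow(Add(Mul(Mul(28, -24), Function('b')(2, -1)), 9895), Rational(1, 2)) = Pow(Add(Mul(Mul(28, -24), Add(Rational(1, 4), Mul(-1, 2))), 9895), Rational(1, 2)) = Pow(Add(Mul(-672, Add(Rational(1, 4), -2)), 9895), Rational(1, 2)) = Pow(Add(Mul(-672, Rational(-7, 4)), 9895), Rational(1, 2)) = Pow(Add(1176, 9895), Rational(1, 2)) = Pow(11071, Rational(1, 2))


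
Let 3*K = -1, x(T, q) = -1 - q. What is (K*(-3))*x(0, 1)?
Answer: -2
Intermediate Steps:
K = -1/3 (K = (1/3)*(-1) = -1/3 ≈ -0.33333)
(K*(-3))*x(0, 1) = (-1/3*(-3))*(-1 - 1*1) = 1*(-1 - 1) = 1*(-2) = -2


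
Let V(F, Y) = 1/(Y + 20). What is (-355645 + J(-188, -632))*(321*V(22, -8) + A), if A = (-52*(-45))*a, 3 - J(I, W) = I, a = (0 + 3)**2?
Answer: -14990739269/2 ≈ -7.4954e+9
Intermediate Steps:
a = 9 (a = 3**2 = 9)
J(I, W) = 3 - I
V(F, Y) = 1/(20 + Y)
A = 21060 (A = -52*(-45)*9 = 2340*9 = 21060)
(-355645 + J(-188, -632))*(321*V(22, -8) + A) = (-355645 + (3 - 1*(-188)))*(321/(20 - 8) + 21060) = (-355645 + (3 + 188))*(321/12 + 21060) = (-355645 + 191)*(321*(1/12) + 21060) = -355454*(107/4 + 21060) = -355454*84347/4 = -14990739269/2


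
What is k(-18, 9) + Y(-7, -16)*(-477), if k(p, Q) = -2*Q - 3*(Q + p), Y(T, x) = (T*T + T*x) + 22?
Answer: -87282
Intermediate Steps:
Y(T, x) = 22 + T² + T*x (Y(T, x) = (T² + T*x) + 22 = 22 + T² + T*x)
k(p, Q) = -5*Q - 3*p (k(p, Q) = -2*Q + (-3*Q - 3*p) = -5*Q - 3*p)
k(-18, 9) + Y(-7, -16)*(-477) = (-5*9 - 3*(-18)) + (22 + (-7)² - 7*(-16))*(-477) = (-45 + 54) + (22 + 49 + 112)*(-477) = 9 + 183*(-477) = 9 - 87291 = -87282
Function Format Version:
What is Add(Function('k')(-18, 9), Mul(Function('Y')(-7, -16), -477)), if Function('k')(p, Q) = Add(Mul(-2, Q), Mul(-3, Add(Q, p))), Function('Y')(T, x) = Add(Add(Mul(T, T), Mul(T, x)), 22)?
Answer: -87282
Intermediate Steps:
Function('Y')(T, x) = Add(22, Pow(T, 2), Mul(T, x)) (Function('Y')(T, x) = Add(Add(Pow(T, 2), Mul(T, x)), 22) = Add(22, Pow(T, 2), Mul(T, x)))
Function('k')(p, Q) = Add(Mul(-5, Q), Mul(-3, p)) (Function('k')(p, Q) = Add(Mul(-2, Q), Add(Mul(-3, Q), Mul(-3, p))) = Add(Mul(-5, Q), Mul(-3, p)))
Add(Function('k')(-18, 9), Mul(Function('Y')(-7, -16), -477)) = Add(Add(Mul(-5, 9), Mul(-3, -18)), Mul(Add(22, Pow(-7, 2), Mul(-7, -16)), -477)) = Add(Add(-45, 54), Mul(Add(22, 49, 112), -477)) = Add(9, Mul(183, -477)) = Add(9, -87291) = -87282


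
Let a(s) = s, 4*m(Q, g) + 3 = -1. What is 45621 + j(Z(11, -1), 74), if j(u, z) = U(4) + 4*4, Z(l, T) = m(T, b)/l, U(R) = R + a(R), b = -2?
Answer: 45645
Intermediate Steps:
m(Q, g) = -1 (m(Q, g) = -¾ + (¼)*(-1) = -¾ - ¼ = -1)
U(R) = 2*R (U(R) = R + R = 2*R)
Z(l, T) = -1/l
j(u, z) = 24 (j(u, z) = 2*4 + 4*4 = 8 + 16 = 24)
45621 + j(Z(11, -1), 74) = 45621 + 24 = 45645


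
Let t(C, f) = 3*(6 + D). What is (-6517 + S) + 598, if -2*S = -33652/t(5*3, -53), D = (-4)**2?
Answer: -186914/33 ≈ -5664.1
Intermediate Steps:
D = 16
t(C, f) = 66 (t(C, f) = 3*(6 + 16) = 3*22 = 66)
S = 8413/33 (S = -(-16826)/66 = -1/2*(-16826/33) = 8413/33 ≈ 254.94)
(-6517 + S) + 598 = (-6517 + 8413/33) + 598 = -206648/33 + 598 = -186914/33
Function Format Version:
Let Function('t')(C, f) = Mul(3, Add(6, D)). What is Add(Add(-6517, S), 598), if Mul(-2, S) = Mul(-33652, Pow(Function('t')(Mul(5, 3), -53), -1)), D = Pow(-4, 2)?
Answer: Rational(-186914, 33) ≈ -5664.1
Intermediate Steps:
D = 16
Function('t')(C, f) = 66 (Function('t')(C, f) = Mul(3, Add(6, 16)) = Mul(3, 22) = 66)
S = Rational(8413, 33) (S = Mul(Rational(-1, 2), Mul(-33652, Pow(66, -1))) = Mul(Rational(-1, 2), Mul(-33652, Rational(1, 66))) = Mul(Rational(-1, 2), Rational(-16826, 33)) = Rational(8413, 33) ≈ 254.94)
Add(Add(-6517, S), 598) = Add(Add(-6517, Rational(8413, 33)), 598) = Add(Rational(-206648, 33), 598) = Rational(-186914, 33)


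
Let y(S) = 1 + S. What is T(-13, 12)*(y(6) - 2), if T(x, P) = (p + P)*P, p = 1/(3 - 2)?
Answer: 780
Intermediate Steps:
p = 1 (p = 1/1 = 1)
T(x, P) = P*(1 + P) (T(x, P) = (1 + P)*P = P*(1 + P))
T(-13, 12)*(y(6) - 2) = (12*(1 + 12))*((1 + 6) - 2) = (12*13)*(7 - 2) = 156*5 = 780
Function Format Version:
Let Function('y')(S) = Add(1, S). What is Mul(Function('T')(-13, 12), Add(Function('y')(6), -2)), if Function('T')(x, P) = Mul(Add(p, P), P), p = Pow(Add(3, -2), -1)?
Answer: 780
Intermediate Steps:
p = 1 (p = Pow(1, -1) = 1)
Function('T')(x, P) = Mul(P, Add(1, P)) (Function('T')(x, P) = Mul(Add(1, P), P) = Mul(P, Add(1, P)))
Mul(Function('T')(-13, 12), Add(Function('y')(6), -2)) = Mul(Mul(12, Add(1, 12)), Add(Add(1, 6), -2)) = Mul(Mul(12, 13), Add(7, -2)) = Mul(156, 5) = 780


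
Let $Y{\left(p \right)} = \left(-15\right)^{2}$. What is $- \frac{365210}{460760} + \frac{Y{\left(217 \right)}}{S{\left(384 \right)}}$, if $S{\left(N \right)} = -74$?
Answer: $- \frac{6534827}{1704812} \approx -3.8332$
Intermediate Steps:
$Y{\left(p \right)} = 225$
$- \frac{365210}{460760} + \frac{Y{\left(217 \right)}}{S{\left(384 \right)}} = - \frac{365210}{460760} + \frac{225}{-74} = \left(-365210\right) \frac{1}{460760} + 225 \left(- \frac{1}{74}\right) = - \frac{36521}{46076} - \frac{225}{74} = - \frac{6534827}{1704812}$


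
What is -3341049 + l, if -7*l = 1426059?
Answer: -24813402/7 ≈ -3.5448e+6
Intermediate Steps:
l = -1426059/7 (l = -1/7*1426059 = -1426059/7 ≈ -2.0372e+5)
-3341049 + l = -3341049 - 1426059/7 = -24813402/7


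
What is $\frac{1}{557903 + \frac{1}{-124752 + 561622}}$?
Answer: $\frac{436870}{243731083611} \approx 1.7924 \cdot 10^{-6}$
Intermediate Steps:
$\frac{1}{557903 + \frac{1}{-124752 + 561622}} = \frac{1}{557903 + \frac{1}{436870}} = \frac{1}{\frac{243731083611}{436870}} = \frac{436870}{243731083611}$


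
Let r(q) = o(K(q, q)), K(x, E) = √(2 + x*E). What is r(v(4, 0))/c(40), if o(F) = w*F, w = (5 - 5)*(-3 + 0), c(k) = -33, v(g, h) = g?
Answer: 0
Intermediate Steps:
K(x, E) = √(2 + E*x)
w = 0 (w = 0*(-3) = 0)
o(F) = 0 (o(F) = 0*F = 0)
r(q) = 0
r(v(4, 0))/c(40) = 0/(-33) = 0*(-1/33) = 0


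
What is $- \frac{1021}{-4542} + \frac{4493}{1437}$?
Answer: $\frac{2430487}{725206} \approx 3.3514$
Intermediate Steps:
$- \frac{1021}{-4542} + \frac{4493}{1437} = \left(-1021\right) \left(- \frac{1}{4542}\right) + 4493 \cdot \frac{1}{1437} = \frac{1021}{4542} + \frac{4493}{1437} = \frac{2430487}{725206}$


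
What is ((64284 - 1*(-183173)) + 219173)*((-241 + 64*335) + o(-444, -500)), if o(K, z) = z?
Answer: 9658774370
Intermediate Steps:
((64284 - 1*(-183173)) + 219173)*((-241 + 64*335) + o(-444, -500)) = ((64284 - 1*(-183173)) + 219173)*((-241 + 64*335) - 500) = ((64284 + 183173) + 219173)*((-241 + 21440) - 500) = (247457 + 219173)*(21199 - 500) = 466630*20699 = 9658774370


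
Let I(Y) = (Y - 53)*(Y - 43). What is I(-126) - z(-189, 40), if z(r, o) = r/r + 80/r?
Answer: 5717330/189 ≈ 30250.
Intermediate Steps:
z(r, o) = 1 + 80/r
I(Y) = (-53 + Y)*(-43 + Y)
I(-126) - z(-189, 40) = (2279 + (-126)² - 96*(-126)) - (80 - 189)/(-189) = (2279 + 15876 + 12096) - (-1)*(-109)/189 = 30251 - 1*109/189 = 30251 - 109/189 = 5717330/189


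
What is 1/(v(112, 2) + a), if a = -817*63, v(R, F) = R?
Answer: -1/51359 ≈ -1.9471e-5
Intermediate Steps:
a = -51471
1/(v(112, 2) + a) = 1/(112 - 51471) = 1/(-51359) = -1/51359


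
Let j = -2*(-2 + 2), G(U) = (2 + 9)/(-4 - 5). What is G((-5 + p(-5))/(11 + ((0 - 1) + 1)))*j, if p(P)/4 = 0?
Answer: 0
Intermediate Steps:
p(P) = 0 (p(P) = 4*0 = 0)
G(U) = -11/9 (G(U) = 11/(-9) = 11*(-1/9) = -11/9)
j = 0 (j = -2*0 = 0)
G((-5 + p(-5))/(11 + ((0 - 1) + 1)))*j = -11/9*0 = 0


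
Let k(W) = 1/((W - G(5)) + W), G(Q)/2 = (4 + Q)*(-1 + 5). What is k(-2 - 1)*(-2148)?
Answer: 358/13 ≈ 27.538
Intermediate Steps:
G(Q) = 32 + 8*Q (G(Q) = 2*((4 + Q)*(-1 + 5)) = 2*((4 + Q)*4) = 2*(16 + 4*Q) = 32 + 8*Q)
k(W) = 1/(-72 + 2*W) (k(W) = 1/((W - (32 + 8*5)) + W) = 1/((W - (32 + 40)) + W) = 1/((W - 1*72) + W) = 1/((W - 72) + W) = 1/((-72 + W) + W) = 1/(-72 + 2*W))
k(-2 - 1)*(-2148) = (1/(2*(-36 + (-2 - 1))))*(-2148) = (1/(2*(-36 - 3)))*(-2148) = ((1/2)/(-39))*(-2148) = ((1/2)*(-1/39))*(-2148) = -1/78*(-2148) = 358/13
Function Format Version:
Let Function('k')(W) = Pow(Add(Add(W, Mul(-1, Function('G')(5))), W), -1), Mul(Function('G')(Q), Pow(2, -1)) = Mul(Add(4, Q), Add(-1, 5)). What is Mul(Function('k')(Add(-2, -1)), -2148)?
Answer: Rational(358, 13) ≈ 27.538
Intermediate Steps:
Function('G')(Q) = Add(32, Mul(8, Q)) (Function('G')(Q) = Mul(2, Mul(Add(4, Q), Add(-1, 5))) = Mul(2, Mul(Add(4, Q), 4)) = Mul(2, Add(16, Mul(4, Q))) = Add(32, Mul(8, Q)))
Function('k')(W) = Pow(Add(-72, Mul(2, W)), -1) (Function('k')(W) = Pow(Add(Add(W, Mul(-1, Add(32, Mul(8, 5)))), W), -1) = Pow(Add(Add(W, Mul(-1, Add(32, 40))), W), -1) = Pow(Add(Add(W, Mul(-1, 72)), W), -1) = Pow(Add(Add(W, -72), W), -1) = Pow(Add(Add(-72, W), W), -1) = Pow(Add(-72, Mul(2, W)), -1))
Mul(Function('k')(Add(-2, -1)), -2148) = Mul(Mul(Rational(1, 2), Pow(Add(-36, Add(-2, -1)), -1)), -2148) = Mul(Mul(Rational(1, 2), Pow(Add(-36, -3), -1)), -2148) = Mul(Mul(Rational(1, 2), Pow(-39, -1)), -2148) = Mul(Mul(Rational(1, 2), Rational(-1, 39)), -2148) = Mul(Rational(-1, 78), -2148) = Rational(358, 13)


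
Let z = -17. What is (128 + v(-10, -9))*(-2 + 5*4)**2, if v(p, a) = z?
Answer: 35964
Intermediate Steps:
v(p, a) = -17
(128 + v(-10, -9))*(-2 + 5*4)**2 = (128 - 17)*(-2 + 5*4)**2 = 111*(-2 + 20)**2 = 111*18**2 = 111*324 = 35964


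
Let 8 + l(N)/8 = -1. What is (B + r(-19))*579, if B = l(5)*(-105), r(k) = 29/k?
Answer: 83150769/19 ≈ 4.3764e+6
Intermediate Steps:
l(N) = -72 (l(N) = -64 + 8*(-1) = -64 - 8 = -72)
B = 7560 (B = -72*(-105) = 7560)
(B + r(-19))*579 = (7560 + 29/(-19))*579 = (7560 + 29*(-1/19))*579 = (7560 - 29/19)*579 = (143611/19)*579 = 83150769/19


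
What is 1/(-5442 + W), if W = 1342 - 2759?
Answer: -1/6859 ≈ -0.00014579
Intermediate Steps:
W = -1417
1/(-5442 + W) = 1/(-5442 - 1417) = 1/(-6859) = -1/6859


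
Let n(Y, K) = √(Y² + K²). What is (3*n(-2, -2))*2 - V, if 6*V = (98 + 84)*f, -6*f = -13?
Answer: -1183/18 + 12*√2 ≈ -48.752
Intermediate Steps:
f = 13/6 (f = -⅙*(-13) = 13/6 ≈ 2.1667)
n(Y, K) = √(K² + Y²)
V = 1183/18 (V = ((98 + 84)*(13/6))/6 = (182*(13/6))/6 = (⅙)*(1183/3) = 1183/18 ≈ 65.722)
(3*n(-2, -2))*2 - V = (3*√((-2)² + (-2)²))*2 - 1*1183/18 = (3*√(4 + 4))*2 - 1183/18 = (3*√8)*2 - 1183/18 = (3*(2*√2))*2 - 1183/18 = (6*√2)*2 - 1183/18 = 12*√2 - 1183/18 = -1183/18 + 12*√2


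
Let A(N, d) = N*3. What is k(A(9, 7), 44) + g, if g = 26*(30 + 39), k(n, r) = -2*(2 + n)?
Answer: 1736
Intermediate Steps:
A(N, d) = 3*N
k(n, r) = -4 - 2*n
g = 1794 (g = 26*69 = 1794)
k(A(9, 7), 44) + g = (-4 - 6*9) + 1794 = (-4 - 2*27) + 1794 = (-4 - 54) + 1794 = -58 + 1794 = 1736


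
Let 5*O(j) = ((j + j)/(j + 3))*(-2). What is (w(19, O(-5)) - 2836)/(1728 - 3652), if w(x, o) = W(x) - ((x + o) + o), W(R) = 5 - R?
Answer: 2865/1924 ≈ 1.4891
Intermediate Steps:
O(j) = -4*j/(5*(3 + j)) (O(j) = (((j + j)/(j + 3))*(-2))/5 = (((2*j)/(3 + j))*(-2))/5 = ((2*j/(3 + j))*(-2))/5 = (-4*j/(3 + j))/5 = -4*j/(5*(3 + j)))
w(x, o) = 5 - 2*o - 2*x (w(x, o) = (5 - x) - ((x + o) + o) = (5 - x) - ((o + x) + o) = (5 - x) - (x + 2*o) = (5 - x) + (-x - 2*o) = 5 - 2*o - 2*x)
(w(19, O(-5)) - 2836)/(1728 - 3652) = ((5 - (-8)*(-5)/(15 + 5*(-5)) - 2*19) - 2836)/(1728 - 3652) = ((5 - (-8)*(-5)/(15 - 25) - 38) - 2836)/(-1924) = ((5 - (-8)*(-5)/(-10) - 38) - 2836)*(-1/1924) = ((5 - (-8)*(-5)*(-1)/10 - 38) - 2836)*(-1/1924) = ((5 - 2*(-2) - 38) - 2836)*(-1/1924) = ((5 + 4 - 38) - 2836)*(-1/1924) = (-29 - 2836)*(-1/1924) = -2865*(-1/1924) = 2865/1924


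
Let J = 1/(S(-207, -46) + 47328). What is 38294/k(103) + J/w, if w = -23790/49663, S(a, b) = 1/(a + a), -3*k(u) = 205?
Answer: -43537132715673/77689381315 ≈ -560.40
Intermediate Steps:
k(u) = -205/3 (k(u) = -1/3*205 = -205/3)
S(a, b) = 1/(2*a)
w = -23790/49663 (w = -23790*1/49663 = -23790/49663 ≈ -0.47903)
J = 414/19593791 (J = 1/((1/2)/(-207) + 47328) = 1/((1/2)*(-1/207) + 47328) = 1/(-1/414 + 47328) = 1/(19593791/414) = 414/19593791 ≈ 2.1129e-5)
38294/k(103) + J/w = 38294/(-205/3) + 414/(19593791*(-23790/49663)) = 38294*(-3/205) + (414/19593791)*(-49663/23790) = -2802/5 - 3426747/77689381315 = -43537132715673/77689381315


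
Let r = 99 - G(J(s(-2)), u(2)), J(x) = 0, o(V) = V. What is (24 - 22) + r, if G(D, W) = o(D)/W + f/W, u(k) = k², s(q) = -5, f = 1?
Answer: 403/4 ≈ 100.75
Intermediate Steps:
G(D, W) = 1/W + D/W (G(D, W) = D/W + 1/W = 1/W + D/W)
r = 395/4 (r = 99 - (1 + 0)/(2²) = 99 - 1/4 = 99 - 1*¼ = 99 - ¼ = 395/4 ≈ 98.750)
(24 - 22) + r = (24 - 22) + 395/4 = 2 + 395/4 = 403/4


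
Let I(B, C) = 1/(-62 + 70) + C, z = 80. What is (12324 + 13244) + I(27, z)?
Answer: 205185/8 ≈ 25648.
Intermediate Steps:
I(B, C) = 1/8 + C
(12324 + 13244) + I(27, z) = (12324 + 13244) + (1/8 + 80) = 25568 + 641/8 = 205185/8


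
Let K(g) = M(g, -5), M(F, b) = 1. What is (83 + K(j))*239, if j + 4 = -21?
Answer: 20076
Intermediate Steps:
j = -25 (j = -4 - 21 = -25)
K(g) = 1
(83 + K(j))*239 = (83 + 1)*239 = 84*239 = 20076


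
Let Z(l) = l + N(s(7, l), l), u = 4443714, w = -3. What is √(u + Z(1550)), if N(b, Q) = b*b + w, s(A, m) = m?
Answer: √6847761 ≈ 2616.8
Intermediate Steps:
N(b, Q) = -3 + b² (N(b, Q) = b*b - 3 = b² - 3 = -3 + b²)
Z(l) = -3 + l + l² (Z(l) = l + (-3 + l²) = -3 + l + l²)
√(u + Z(1550)) = √(4443714 + (-3 + 1550 + 1550²)) = √(4443714 + (-3 + 1550 + 2402500)) = √(4443714 + 2404047) = √6847761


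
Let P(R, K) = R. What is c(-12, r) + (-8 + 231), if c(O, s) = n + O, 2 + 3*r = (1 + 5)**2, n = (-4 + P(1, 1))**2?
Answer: 220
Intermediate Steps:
n = 9 (n = (-4 + 1)**2 = (-3)**2 = 9)
r = 34/3 (r = -2/3 + (1 + 5)**2/3 = -2/3 + (1/3)*6**2 = -2/3 + (1/3)*36 = -2/3 + 12 = 34/3 ≈ 11.333)
c(O, s) = 9 + O
c(-12, r) + (-8 + 231) = (9 - 12) + (-8 + 231) = -3 + 223 = 220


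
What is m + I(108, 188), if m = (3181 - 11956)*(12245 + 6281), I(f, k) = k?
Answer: -162565462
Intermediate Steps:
m = -162565650 (m = -8775*18526 = -162565650)
m + I(108, 188) = -162565650 + 188 = -162565462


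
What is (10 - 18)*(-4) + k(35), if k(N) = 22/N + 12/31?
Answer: 35822/1085 ≈ 33.016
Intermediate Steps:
k(N) = 12/31 + 22/N (k(N) = 22/N + 12*(1/31) = 22/N + 12/31 = 12/31 + 22/N)
(10 - 18)*(-4) + k(35) = (10 - 18)*(-4) + (12/31 + 22/35) = -8*(-4) + (12/31 + 22*(1/35)) = 32 + (12/31 + 22/35) = 32 + 1102/1085 = 35822/1085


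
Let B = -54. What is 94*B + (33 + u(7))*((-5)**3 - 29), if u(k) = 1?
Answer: -10312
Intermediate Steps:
94*B + (33 + u(7))*((-5)**3 - 29) = 94*(-54) + (33 + 1)*((-5)**3 - 29) = -5076 + 34*(-125 - 29) = -5076 + 34*(-154) = -5076 - 5236 = -10312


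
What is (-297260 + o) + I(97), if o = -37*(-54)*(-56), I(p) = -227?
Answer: -409375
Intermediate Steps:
o = -111888 (o = 1998*(-56) = -111888)
(-297260 + o) + I(97) = (-297260 - 111888) - 227 = -409148 - 227 = -409375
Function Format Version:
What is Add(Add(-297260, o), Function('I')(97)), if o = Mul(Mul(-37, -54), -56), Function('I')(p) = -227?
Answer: -409375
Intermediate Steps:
o = -111888 (o = Mul(1998, -56) = -111888)
Add(Add(-297260, o), Function('I')(97)) = Add(Add(-297260, -111888), -227) = Add(-409148, -227) = -409375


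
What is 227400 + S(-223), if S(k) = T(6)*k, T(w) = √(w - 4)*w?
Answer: 227400 - 1338*√2 ≈ 2.2551e+5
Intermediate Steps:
T(w) = w*√(-4 + w) (T(w) = √(-4 + w)*w = w*√(-4 + w))
S(k) = 6*k*√2 (S(k) = (6*√(-4 + 6))*k = (6*√2)*k = 6*k*√2)
227400 + S(-223) = 227400 + 6*(-223)*√2 = 227400 - 1338*√2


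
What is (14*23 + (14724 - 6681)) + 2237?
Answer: 10602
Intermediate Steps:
(14*23 + (14724 - 6681)) + 2237 = (322 + 8043) + 2237 = 8365 + 2237 = 10602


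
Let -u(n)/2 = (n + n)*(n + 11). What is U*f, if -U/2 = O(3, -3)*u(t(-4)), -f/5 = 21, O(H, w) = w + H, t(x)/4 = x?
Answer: 0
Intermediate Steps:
t(x) = 4*x
O(H, w) = H + w
f = -105 (f = -5*21 = -105)
u(n) = -4*n*(11 + n) (u(n) = -2*(n + n)*(n + 11) = -2*2*n*(11 + n) = -4*n*(11 + n))
U = 0 (U = -2*(3 - 3)*(-4*4*(-4)*(11 + 4*(-4))) = -0*(-4*(-16)*(11 - 16)) = -0*(-4*(-16)*(-5)) = -0*(-320) = -2*0 = 0)
U*f = 0*(-105) = 0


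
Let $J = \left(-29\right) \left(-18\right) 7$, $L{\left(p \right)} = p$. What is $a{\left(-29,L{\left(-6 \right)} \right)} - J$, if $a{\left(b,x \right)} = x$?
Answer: $-3660$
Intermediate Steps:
$J = 3654$ ($J = 522 \cdot 7 = 3654$)
$a{\left(-29,L{\left(-6 \right)} \right)} - J = -6 - 3654 = -3660$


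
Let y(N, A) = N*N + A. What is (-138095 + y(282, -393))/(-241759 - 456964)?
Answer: 58964/698723 ≈ 0.084388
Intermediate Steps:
y(N, A) = A + N² (y(N, A) = N² + A = A + N²)
(-138095 + y(282, -393))/(-241759 - 456964) = (-138095 + (-393 + 282²))/(-241759 - 456964) = (-138095 + (-393 + 79524))/(-698723) = (-138095 + 79131)*(-1/698723) = -58964*(-1/698723) = 58964/698723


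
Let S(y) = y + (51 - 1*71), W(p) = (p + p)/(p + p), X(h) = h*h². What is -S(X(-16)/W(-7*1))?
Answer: 4116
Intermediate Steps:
X(h) = h³
W(p) = 1 (W(p) = (2*p)/((2*p)) = (2*p)*(1/(2*p)) = 1)
S(y) = -20 + y (S(y) = y + (51 - 71) = y - 20 = -20 + y)
-S(X(-16)/W(-7*1)) = -(-20 + (-16)³/1) = -(-20 - 4096*1) = -(-20 - 4096) = -1*(-4116) = 4116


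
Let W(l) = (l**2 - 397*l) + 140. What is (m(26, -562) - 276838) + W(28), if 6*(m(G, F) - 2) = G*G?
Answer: -860746/3 ≈ -2.8692e+5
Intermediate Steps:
W(l) = 140 + l**2 - 397*l
m(G, F) = 2 + G**2/6 (m(G, F) = 2 + (G*G)/6 = 2 + G**2/6)
(m(26, -562) - 276838) + W(28) = ((2 + (1/6)*26**2) - 276838) + (140 + 28**2 - 397*28) = ((2 + (1/6)*676) - 276838) + (140 + 784 - 11116) = ((2 + 338/3) - 276838) - 10192 = (344/3 - 276838) - 10192 = -830170/3 - 10192 = -860746/3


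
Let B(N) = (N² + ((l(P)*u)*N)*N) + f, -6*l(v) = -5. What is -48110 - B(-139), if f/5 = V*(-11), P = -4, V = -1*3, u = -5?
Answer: 77449/6 ≈ 12908.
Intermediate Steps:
V = -3
l(v) = ⅚ (l(v) = -⅙*(-5) = ⅚)
f = 165 (f = 5*(-3*(-11)) = 5*33 = 165)
B(N) = 165 - 19*N²/6 (B(N) = (N² + (((⅚)*(-5))*N)*N) + 165 = (N² + (-25*N/6)*N) + 165 = (N² - 25*N²/6) + 165 = -19*N²/6 + 165 = 165 - 19*N²/6)
-48110 - B(-139) = -48110 - (165 - 19/6*(-139)²) = -48110 - (165 - 19/6*19321) = -48110 - (165 - 367099/6) = -48110 - 1*(-366109/6) = -48110 + 366109/6 = 77449/6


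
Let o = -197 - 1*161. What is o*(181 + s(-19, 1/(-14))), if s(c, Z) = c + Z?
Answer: -405793/7 ≈ -57970.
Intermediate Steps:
s(c, Z) = Z + c
o = -358 (o = -197 - 161 = -358)
o*(181 + s(-19, 1/(-14))) = -358*(181 + (1/(-14) - 19)) = -358*(181 + (-1/14 - 19)) = -358*(181 - 267/14) = -358*2267/14 = -405793/7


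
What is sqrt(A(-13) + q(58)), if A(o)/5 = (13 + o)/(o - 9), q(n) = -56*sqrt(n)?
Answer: 2*I*2**(3/4)*sqrt(7)*29**(1/4) ≈ 20.651*I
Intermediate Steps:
A(o) = 5*(13 + o)/(-9 + o) (A(o) = 5*((13 + o)/(o - 9)) = 5*((13 + o)/(-9 + o)) = 5*(13 + o)/(-9 + o))
sqrt(A(-13) + q(58)) = sqrt(5*(13 - 13)/(-9 - 13) - 56*sqrt(58)) = sqrt(5*0/(-22) - 56*sqrt(58)) = sqrt(5*(-1/22)*0 - 56*sqrt(58)) = sqrt(0 - 56*sqrt(58)) = sqrt(-56*sqrt(58)) = 2*I*sqrt(14)*58**(1/4)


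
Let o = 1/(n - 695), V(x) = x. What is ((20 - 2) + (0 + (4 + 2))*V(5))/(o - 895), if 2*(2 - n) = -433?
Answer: -45744/852937 ≈ -0.053631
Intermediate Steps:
n = 437/2 (n = 2 - ½*(-433) = 2 + 433/2 = 437/2 ≈ 218.50)
o = -2/953 (o = 1/(437/2 - 695) = 1/(-953/2) = -2/953 ≈ -0.0020986)
((20 - 2) + (0 + (4 + 2))*V(5))/(o - 895) = ((20 - 2) + (0 + (4 + 2))*5)/(-2/953 - 895) = (18 + (0 + 6)*5)/(-852937/953) = -953*(18 + 6*5)/852937 = -953*(18 + 30)/852937 = -953/852937*48 = -45744/852937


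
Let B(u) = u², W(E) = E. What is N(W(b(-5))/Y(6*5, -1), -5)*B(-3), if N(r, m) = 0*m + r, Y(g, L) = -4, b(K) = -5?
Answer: 45/4 ≈ 11.250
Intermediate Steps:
N(r, m) = r (N(r, m) = 0 + r = r)
N(W(b(-5))/Y(6*5, -1), -5)*B(-3) = -5/(-4)*(-3)² = -5*(-¼)*9 = (5/4)*9 = 45/4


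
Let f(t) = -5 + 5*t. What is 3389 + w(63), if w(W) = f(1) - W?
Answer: 3326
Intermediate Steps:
w(W) = -W (w(W) = (-5 + 5*1) - W = (-5 + 5) - W = 0 - W = -W)
3389 + w(63) = 3389 - 1*63 = 3389 - 63 = 3326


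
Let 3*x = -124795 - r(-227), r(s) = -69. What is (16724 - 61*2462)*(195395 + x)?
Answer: -20528465074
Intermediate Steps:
x = -124726/3 (x = (-124795 - 1*(-69))/3 = (-124795 + 69)/3 = (⅓)*(-124726) = -124726/3 ≈ -41575.)
(16724 - 61*2462)*(195395 + x) = (16724 - 61*2462)*(195395 - 124726/3) = (16724 - 150182)*(461459/3) = -133458*461459/3 = -20528465074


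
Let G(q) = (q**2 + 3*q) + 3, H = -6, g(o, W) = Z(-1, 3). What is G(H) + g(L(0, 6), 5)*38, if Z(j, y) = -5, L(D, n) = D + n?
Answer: -169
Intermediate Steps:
g(o, W) = -5
G(q) = 3 + q**2 + 3*q
G(H) + g(L(0, 6), 5)*38 = (3 + (-6)**2 + 3*(-6)) - 5*38 = (3 + 36 - 18) - 190 = 21 - 190 = -169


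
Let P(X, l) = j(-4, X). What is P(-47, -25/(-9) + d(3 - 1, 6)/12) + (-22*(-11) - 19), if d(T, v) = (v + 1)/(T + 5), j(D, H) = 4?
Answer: 227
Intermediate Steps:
d(T, v) = (1 + v)/(5 + T)
P(X, l) = 4
P(-47, -25/(-9) + d(3 - 1, 6)/12) + (-22*(-11) - 19) = 4 + (-22*(-11) - 19) = 4 + (242 - 19) = 4 + 223 = 227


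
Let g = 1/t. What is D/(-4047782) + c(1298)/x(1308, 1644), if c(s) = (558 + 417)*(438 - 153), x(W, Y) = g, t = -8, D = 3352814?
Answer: -4499111369407/2023891 ≈ -2.2230e+6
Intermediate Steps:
g = -1/8 (g = 1/(-8) = -1/8 ≈ -0.12500)
x(W, Y) = -1/8
c(s) = 277875 (c(s) = 975*285 = 277875)
D/(-4047782) + c(1298)/x(1308, 1644) = 3352814/(-4047782) + 277875/(-1/8) = 3352814*(-1/4047782) + 277875*(-8) = -1676407/2023891 - 2223000 = -4499111369407/2023891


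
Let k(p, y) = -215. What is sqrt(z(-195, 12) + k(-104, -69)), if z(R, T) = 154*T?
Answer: sqrt(1633) ≈ 40.410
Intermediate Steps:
sqrt(z(-195, 12) + k(-104, -69)) = sqrt(154*12 - 215) = sqrt(1848 - 215) = sqrt(1633)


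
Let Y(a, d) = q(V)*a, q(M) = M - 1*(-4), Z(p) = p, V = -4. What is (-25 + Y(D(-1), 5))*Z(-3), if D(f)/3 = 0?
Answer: 75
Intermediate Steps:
q(M) = 4 + M (q(M) = M + 4 = 4 + M)
D(f) = 0 (D(f) = 3*0 = 0)
Y(a, d) = 0 (Y(a, d) = (4 - 4)*a = 0*a = 0)
(-25 + Y(D(-1), 5))*Z(-3) = (-25 + 0)*(-3) = -25*(-3) = 75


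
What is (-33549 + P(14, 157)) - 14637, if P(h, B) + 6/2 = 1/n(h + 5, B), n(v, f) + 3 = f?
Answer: -7421105/154 ≈ -48189.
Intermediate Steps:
n(v, f) = -3 + f
P(h, B) = -3 + 1/(-3 + B)
(-33549 + P(14, 157)) - 14637 = (-33549 + (10 - 3*157)/(-3 + 157)) - 14637 = (-33549 + (10 - 471)/154) - 14637 = (-33549 + (1/154)*(-461)) - 14637 = (-33549 - 461/154) - 14637 = -5167007/154 - 14637 = -7421105/154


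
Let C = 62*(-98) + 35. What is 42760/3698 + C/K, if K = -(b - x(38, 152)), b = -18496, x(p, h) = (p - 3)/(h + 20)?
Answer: 66095991712/5882310603 ≈ 11.236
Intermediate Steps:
x(p, h) = (-3 + p)/(20 + h)
C = -6041 (C = -6076 + 35 = -6041)
K = 3181347/172 (K = -(-18496 - (-3 + 38)/(20 + 152)) = -(-18496 - 35/172) = -1*(-3181347/172) = 3181347/172 ≈ 18496.)
42760/3698 + C/K = 42760/3698 - 6041/3181347/172 = 42760*(1/3698) - 6041*172/3181347 = 21380/1849 - 1039052/3181347 = 66095991712/5882310603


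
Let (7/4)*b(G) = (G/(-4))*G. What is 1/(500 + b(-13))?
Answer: 7/3331 ≈ 0.0021015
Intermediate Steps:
b(G) = -G²/7 (b(G) = 4*((G/(-4))*G)/7 = 4*((G*(-¼))*G)/7 = 4*((-G/4)*G)/7 = 4*(-G²/4)/7 = -G²/7)
1/(500 + b(-13)) = 1/(500 - ⅐*(-13)²) = 1/(500 - ⅐*169) = 1/(500 - 169/7) = 1/(3331/7) = 7/3331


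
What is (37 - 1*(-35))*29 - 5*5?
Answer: 2063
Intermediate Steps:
(37 - 1*(-35))*29 - 5*5 = (37 + 35)*29 - 25 = 72*29 - 25 = 2088 - 25 = 2063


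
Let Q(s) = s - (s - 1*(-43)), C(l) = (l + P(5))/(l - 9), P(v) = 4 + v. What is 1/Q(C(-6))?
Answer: -1/43 ≈ -0.023256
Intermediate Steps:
C(l) = (9 + l)/(-9 + l) (C(l) = (l + (4 + 5))/(l - 9) = (l + 9)/(-9 + l) = (9 + l)/(-9 + l))
Q(s) = -43 (Q(s) = s - (s + 43) = s - (43 + s) = s + (-43 - s) = -43)
1/Q(C(-6)) = 1/(-43) = -1/43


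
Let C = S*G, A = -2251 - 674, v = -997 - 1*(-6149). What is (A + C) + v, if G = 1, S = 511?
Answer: 2738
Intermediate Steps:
v = 5152 (v = -997 + 6149 = 5152)
A = -2925
C = 511 (C = 511*1 = 511)
(A + C) + v = (-2925 + 511) + 5152 = -2414 + 5152 = 2738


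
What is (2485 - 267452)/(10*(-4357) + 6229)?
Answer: 264967/37341 ≈ 7.0959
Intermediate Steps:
(2485 - 267452)/(10*(-4357) + 6229) = -264967/(-43570 + 6229) = -264967/(-37341) = -264967*(-1/37341) = 264967/37341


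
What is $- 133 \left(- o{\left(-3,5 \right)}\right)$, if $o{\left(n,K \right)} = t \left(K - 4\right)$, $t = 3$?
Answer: $399$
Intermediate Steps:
$o{\left(n,K \right)} = -12 + 3 K$ ($o{\left(n,K \right)} = 3 \left(K - 4\right) = 3 \left(-4 + K\right) = -12 + 3 K$)
$- 133 \left(- o{\left(-3,5 \right)}\right) = - 133 \left(- (-12 + 3 \cdot 5)\right) = - 133 \left(- (-12 + 15)\right) = - 133 \left(\left(-1\right) 3\right) = \left(-133\right) \left(-3\right) = 399$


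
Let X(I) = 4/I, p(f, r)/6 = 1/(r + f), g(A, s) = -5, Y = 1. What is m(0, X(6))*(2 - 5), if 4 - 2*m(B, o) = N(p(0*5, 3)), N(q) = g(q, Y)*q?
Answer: -21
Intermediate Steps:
p(f, r) = 6/(f + r) (p(f, r) = 6/(r + f) = 6/(f + r))
N(q) = -5*q
m(B, o) = 7 (m(B, o) = 2 - (-5)*6/(0*5 + 3)/2 = 2 - (-5)*6/(0 + 3)/2 = 2 - (-5)*6/3/2 = 2 - (-5)*6*(1/3)/2 = 2 - (-5)*2/2 = 2 - 1/2*(-10) = 2 + 5 = 7)
m(0, X(6))*(2 - 5) = 7*(2 - 5) = 7*(-3) = -21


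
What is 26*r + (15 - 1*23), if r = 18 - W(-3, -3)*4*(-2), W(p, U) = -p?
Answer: 1084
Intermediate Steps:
r = 42 (r = 18 - -1*(-3)*4*(-2) = 18 - 3*4*(-2) = 18 - 12*(-2) = 18 - 1*(-24) = 18 + 24 = 42)
26*r + (15 - 1*23) = 26*42 + (15 - 1*23) = 1092 + (15 - 23) = 1092 - 8 = 1084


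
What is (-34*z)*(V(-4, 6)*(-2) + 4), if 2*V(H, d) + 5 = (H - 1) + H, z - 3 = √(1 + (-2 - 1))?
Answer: -1836 - 612*I*√2 ≈ -1836.0 - 865.5*I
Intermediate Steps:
z = 3 + I*√2 (z = 3 + √(1 + (-2 - 1)) = 3 + √(1 - 3) = 3 + √(-2) = 3 + I*√2 ≈ 3.0 + 1.4142*I)
V(H, d) = -3 + H (V(H, d) = -5/2 + ((H - 1) + H)/2 = -5/2 + ((-1 + H) + H)/2 = -5/2 + (-1 + 2*H)/2 = -5/2 + (-½ + H) = -3 + H)
(-34*z)*(V(-4, 6)*(-2) + 4) = (-34*(3 + I*√2))*((-3 - 4)*(-2) + 4) = (-102 - 34*I*√2)*(-7*(-2) + 4) = (-102 - 34*I*√2)*(14 + 4) = (-102 - 34*I*√2)*18 = -1836 - 612*I*√2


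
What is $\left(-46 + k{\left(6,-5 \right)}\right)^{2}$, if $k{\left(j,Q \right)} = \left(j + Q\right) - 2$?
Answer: $2209$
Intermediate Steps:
$k{\left(j,Q \right)} = -2 + Q + j$ ($k{\left(j,Q \right)} = \left(Q + j\right) - 2 = -2 + Q + j$)
$\left(-46 + k{\left(6,-5 \right)}\right)^{2} = \left(-46 - 1\right)^{2} = \left(-47\right)^{2} = 2209$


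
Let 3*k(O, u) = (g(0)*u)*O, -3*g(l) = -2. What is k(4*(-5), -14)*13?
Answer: 7280/9 ≈ 808.89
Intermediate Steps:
g(l) = ⅔ (g(l) = -⅓*(-2) = ⅔)
k(O, u) = 2*O*u/9 (k(O, u) = ((2*u/3)*O)/3 = (2*O*u/3)/3 = 2*O*u/9)
k(4*(-5), -14)*13 = ((2/9)*(4*(-5))*(-14))*13 = ((2/9)*(-20)*(-14))*13 = (560/9)*13 = 7280/9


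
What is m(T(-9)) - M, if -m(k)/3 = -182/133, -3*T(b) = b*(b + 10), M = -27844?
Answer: 529114/19 ≈ 27848.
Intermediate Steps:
T(b) = -b*(10 + b)/3 (T(b) = -b*(b + 10)/3 = -b*(10 + b)/3)
m(k) = 78/19 (m(k) = -(-546)/133 = -3*(-26/19) = 78/19)
m(T(-9)) - M = 78/19 - 1*(-27844) = 78/19 + 27844 = 529114/19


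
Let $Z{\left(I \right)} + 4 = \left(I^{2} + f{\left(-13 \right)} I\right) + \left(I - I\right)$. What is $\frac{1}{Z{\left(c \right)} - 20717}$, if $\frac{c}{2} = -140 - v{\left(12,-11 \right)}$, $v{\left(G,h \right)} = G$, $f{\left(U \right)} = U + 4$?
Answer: $\frac{1}{74431} \approx 1.3435 \cdot 10^{-5}$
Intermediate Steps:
$f{\left(U \right)} = 4 + U$
$c = -304$ ($c = 2 \left(-140 - 12\right) = 2 \left(-152\right) = -304$)
$Z{\left(I \right)} = -4 + I^{2} - 9 I$ ($Z{\left(I \right)} = -4 + \left(\left(I^{2} + \left(4 - 13\right) I\right) + \left(I - I\right)\right) = -4 + \left(\left(I^{2} - 9 I\right) + 0\right) = -4 + \left(I^{2} - 9 I\right) = -4 + I^{2} - 9 I$)
$\frac{1}{Z{\left(c \right)} - 20717} = \frac{1}{\left(-4 + \left(-304\right)^{2} - -2736\right) - 20717} = \frac{1}{\left(-4 + 92416 + 2736\right) - 20717} = \frac{1}{95148 - 20717} = \frac{1}{74431}$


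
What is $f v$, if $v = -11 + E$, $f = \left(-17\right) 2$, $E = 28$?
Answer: $-578$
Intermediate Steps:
$f = -34$
$v = 17$ ($v = -11 + 28 = 17$)
$f v = \left(-34\right) 17 = -578$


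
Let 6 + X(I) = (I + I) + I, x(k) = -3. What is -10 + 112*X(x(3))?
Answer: -1690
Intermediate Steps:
X(I) = -6 + 3*I (X(I) = -6 + ((I + I) + I) = -6 + (2*I + I) = -6 + 3*I)
-10 + 112*X(x(3)) = -10 + 112*(-6 + 3*(-3)) = -10 + 112*(-6 - 9) = -10 + 112*(-15) = -10 - 1680 = -1690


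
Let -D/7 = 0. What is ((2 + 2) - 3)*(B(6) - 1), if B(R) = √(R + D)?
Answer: -1 + √6 ≈ 1.4495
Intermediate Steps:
D = 0 (D = -7*0 = 0)
B(R) = √R (B(R) = √(R + 0) = √R)
((2 + 2) - 3)*(B(6) - 1) = ((2 + 2) - 3)*(√6 - 1) = (4 - 3)*(-1 + √6) = 1*(-1 + √6) = -1 + √6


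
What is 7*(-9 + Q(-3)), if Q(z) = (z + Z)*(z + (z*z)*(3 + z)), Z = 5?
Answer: -105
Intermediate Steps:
Q(z) = (5 + z)*(z + z**2*(3 + z)) (Q(z) = (z + 5)*(z + (z*z)*(3 + z)) = (5 + z)*(z + z**2*(3 + z)))
7*(-9 + Q(-3)) = 7*(-9 - 3*(5 + (-3)**3 + 8*(-3)**2 + 16*(-3))) = 7*(-9 - 3*(5 - 27 + 8*9 - 48)) = 7*(-9 - 3*(5 - 27 + 72 - 48)) = 7*(-9 - 3*2) = 7*(-9 - 6) = 7*(-15) = -105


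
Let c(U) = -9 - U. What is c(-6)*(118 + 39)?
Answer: -471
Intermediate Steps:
c(-6)*(118 + 39) = (-9 - 1*(-6))*(118 + 39) = (-9 + 6)*157 = -3*157 = -471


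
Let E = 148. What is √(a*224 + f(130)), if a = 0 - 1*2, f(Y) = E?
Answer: 10*I*√3 ≈ 17.32*I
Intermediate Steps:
f(Y) = 148
a = -2 (a = 0 - 2 = -2)
√(a*224 + f(130)) = √(-2*224 + 148) = √(-448 + 148) = √(-300) = 10*I*√3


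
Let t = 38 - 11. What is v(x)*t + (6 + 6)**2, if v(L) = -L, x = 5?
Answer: 9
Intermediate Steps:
t = 27
v(x)*t + (6 + 6)**2 = -1*5*27 + (6 + 6)**2 = -5*27 + 12**2 = -135 + 144 = 9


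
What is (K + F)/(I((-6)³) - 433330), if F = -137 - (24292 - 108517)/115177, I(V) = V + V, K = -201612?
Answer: 11618380174/24979702937 ≈ 0.46511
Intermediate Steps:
I(V) = 2*V
F = -15695024/115177 (F = -137 - (-84225)/115177 = -137 - 1*(-84225/115177) = -137 + 84225/115177 = -15695024/115177 ≈ -136.27)
(K + F)/(I((-6)³) - 433330) = (-201612 - 15695024/115177)/(2*(-6)³ - 433330) = -23236760348/(115177*(2*(-216) - 433330)) = -23236760348/(115177*(-432 - 433330)) = -23236760348/115177/(-433762) = -23236760348/115177*(-1/433762) = 11618380174/24979702937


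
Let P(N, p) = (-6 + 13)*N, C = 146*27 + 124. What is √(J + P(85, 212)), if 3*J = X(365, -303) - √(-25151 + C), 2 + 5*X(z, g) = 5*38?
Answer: √(136695 - 75*I*√21085)/15 ≈ 24.668 - 0.98108*I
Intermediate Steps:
X(z, g) = 188/5 (X(z, g) = -⅖ + (5*38)/5 = -⅖ + (⅕)*190 = -⅖ + 38 = 188/5)
C = 4066 (C = 3942 + 124 = 4066)
P(N, p) = 7*N
J = 188/15 - I*√21085/3 (J = (188/5 - √(-25151 + 4066))/3 = (188/5 - √(-21085))/3 = (188/5 - I*√21085)/3 = 188/15 - I*√21085/3 ≈ 12.533 - 48.402*I)
√(J + P(85, 212)) = √((188/15 - I*√21085/3) + 7*85) = √((188/15 - I*√21085/3) + 595) = √(9113/15 - I*√21085/3)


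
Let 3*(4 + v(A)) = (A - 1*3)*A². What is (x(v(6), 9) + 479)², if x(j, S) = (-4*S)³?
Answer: 2132315329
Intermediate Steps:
v(A) = -4 + A²*(-3 + A)/3 (v(A) = -4 + ((A - 1*3)*A²)/3 = -4 + ((A - 3)*A²)/3 = -4 + ((-3 + A)*A²)/3 = -4 + (A²*(-3 + A))/3 = -4 + A²*(-3 + A)/3)
x(j, S) = -64*S³
(x(v(6), 9) + 479)² = (-64*9³ + 479)² = (-64*729 + 479)² = (-46656 + 479)² = (-46177)² = 2132315329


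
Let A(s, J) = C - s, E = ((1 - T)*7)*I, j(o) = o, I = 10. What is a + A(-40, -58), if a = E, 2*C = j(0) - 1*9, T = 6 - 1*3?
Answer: -209/2 ≈ -104.50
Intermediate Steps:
T = 3 (T = 6 - 3 = 3)
C = -9/2 (C = (0 - 1*9)/2 = (0 - 9)/2 = (½)*(-9) = -9/2 ≈ -4.5000)
E = -140 (E = ((1 - 1*3)*7)*10 = ((1 - 3)*7)*10 = -2*7*10 = -14*10 = -140)
a = -140
A(s, J) = -9/2 - s
a + A(-40, -58) = -140 + (-9/2 - 1*(-40)) = -140 + (-9/2 + 40) = -140 + 71/2 = -209/2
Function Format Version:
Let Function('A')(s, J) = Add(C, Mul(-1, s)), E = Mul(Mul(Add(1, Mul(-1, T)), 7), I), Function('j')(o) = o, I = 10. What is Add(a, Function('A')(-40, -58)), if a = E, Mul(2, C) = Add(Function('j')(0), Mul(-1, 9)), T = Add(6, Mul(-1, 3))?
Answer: Rational(-209, 2) ≈ -104.50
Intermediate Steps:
T = 3 (T = Add(6, -3) = 3)
C = Rational(-9, 2) (C = Mul(Rational(1, 2), Add(0, Mul(-1, 9))) = Mul(Rational(1, 2), Add(0, -9)) = Mul(Rational(1, 2), -9) = Rational(-9, 2) ≈ -4.5000)
E = -140 (E = Mul(Mul(Add(1, Mul(-1, 3)), 7), 10) = Mul(Mul(Add(1, -3), 7), 10) = Mul(Mul(-2, 7), 10) = Mul(-14, 10) = -140)
a = -140
Function('A')(s, J) = Add(Rational(-9, 2), Mul(-1, s))
Add(a, Function('A')(-40, -58)) = Add(-140, Add(Rational(-9, 2), Mul(-1, -40))) = Add(-140, Add(Rational(-9, 2), 40)) = Add(-140, Rational(71, 2)) = Rational(-209, 2)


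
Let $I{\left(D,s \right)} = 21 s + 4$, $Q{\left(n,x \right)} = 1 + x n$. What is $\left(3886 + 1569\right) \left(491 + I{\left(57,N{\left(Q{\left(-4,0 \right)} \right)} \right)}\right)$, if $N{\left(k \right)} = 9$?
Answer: $3731220$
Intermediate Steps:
$Q{\left(n,x \right)} = 1 + n x$
$I{\left(D,s \right)} = 4 + 21 s$
$\left(3886 + 1569\right) \left(491 + I{\left(57,N{\left(Q{\left(-4,0 \right)} \right)} \right)}\right) = \left(3886 + 1569\right) \left(491 + \left(4 + 21 \cdot 9\right)\right) = 5455 \left(491 + \left(4 + 189\right)\right) = 5455 \left(491 + 193\right) = 5455 \cdot 684 = 3731220$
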